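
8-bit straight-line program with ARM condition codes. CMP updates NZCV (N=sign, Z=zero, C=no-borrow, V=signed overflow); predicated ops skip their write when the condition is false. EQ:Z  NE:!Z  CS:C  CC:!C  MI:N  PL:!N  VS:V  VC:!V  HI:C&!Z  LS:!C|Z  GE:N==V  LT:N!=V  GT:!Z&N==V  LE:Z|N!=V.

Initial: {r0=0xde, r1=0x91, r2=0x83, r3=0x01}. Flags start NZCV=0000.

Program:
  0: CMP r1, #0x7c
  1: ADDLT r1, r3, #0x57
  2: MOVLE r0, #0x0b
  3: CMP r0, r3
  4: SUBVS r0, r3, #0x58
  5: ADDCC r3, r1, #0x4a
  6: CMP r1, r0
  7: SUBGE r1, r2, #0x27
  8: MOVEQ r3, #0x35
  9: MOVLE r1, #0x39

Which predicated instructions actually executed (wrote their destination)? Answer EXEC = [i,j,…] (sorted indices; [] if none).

[0] flags=0011 → (cmp)
[1] flags=0011 LT?T → r1=0x58
[2] flags=0011 LE?T → r0=0x0b
[3] flags=0010 → (cmp)
[4] flags=0010 VS?F → skip
[5] flags=0010 CC?F → skip
[6] flags=0010 → (cmp)
[7] flags=0010 GE?T → r1=0x5c
[8] flags=0010 EQ?F → skip
[9] flags=0010 LE?F → skip

EXEC = [1,2,7]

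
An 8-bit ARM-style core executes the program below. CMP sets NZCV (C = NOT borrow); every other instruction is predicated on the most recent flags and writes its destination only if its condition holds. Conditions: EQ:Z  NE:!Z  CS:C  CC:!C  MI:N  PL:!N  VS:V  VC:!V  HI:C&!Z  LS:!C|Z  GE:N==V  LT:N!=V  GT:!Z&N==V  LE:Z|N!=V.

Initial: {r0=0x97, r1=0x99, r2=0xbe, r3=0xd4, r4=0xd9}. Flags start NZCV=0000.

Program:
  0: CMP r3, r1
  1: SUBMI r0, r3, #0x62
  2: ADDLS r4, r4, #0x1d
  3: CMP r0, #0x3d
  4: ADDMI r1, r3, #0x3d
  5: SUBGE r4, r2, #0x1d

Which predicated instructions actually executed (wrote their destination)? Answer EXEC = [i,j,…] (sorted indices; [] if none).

EXEC = []

0: ✓ CMP  NZCV=0010
1: · SUBMI
2: · ADDLS
3: ✓ CMP  NZCV=0011
4: · ADDMI
5: · SUBGE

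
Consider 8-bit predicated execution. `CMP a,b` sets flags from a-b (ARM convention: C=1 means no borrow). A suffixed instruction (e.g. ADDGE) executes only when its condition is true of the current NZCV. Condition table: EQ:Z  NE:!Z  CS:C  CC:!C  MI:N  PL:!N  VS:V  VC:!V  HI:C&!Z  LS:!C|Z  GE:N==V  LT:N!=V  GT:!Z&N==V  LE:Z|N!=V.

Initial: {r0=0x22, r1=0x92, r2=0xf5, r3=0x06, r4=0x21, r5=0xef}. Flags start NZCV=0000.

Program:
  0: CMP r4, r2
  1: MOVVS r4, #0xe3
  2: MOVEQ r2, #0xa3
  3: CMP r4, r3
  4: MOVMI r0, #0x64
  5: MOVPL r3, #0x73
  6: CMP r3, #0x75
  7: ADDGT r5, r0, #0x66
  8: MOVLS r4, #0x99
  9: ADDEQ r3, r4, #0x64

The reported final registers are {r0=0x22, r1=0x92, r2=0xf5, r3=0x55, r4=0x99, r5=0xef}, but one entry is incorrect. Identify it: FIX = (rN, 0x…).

FIX = (r3, 0x73)

[0] flags=0000 → (cmp)
[1] flags=0000 VS?F → skip
[2] flags=0000 EQ?F → skip
[3] flags=0010 → (cmp)
[4] flags=0010 MI?F → skip
[5] flags=0010 PL?T → r3=0x73
[6] flags=1000 → (cmp)
[7] flags=1000 GT?F → skip
[8] flags=1000 LS?T → r4=0x99
[9] flags=1000 EQ?F → skip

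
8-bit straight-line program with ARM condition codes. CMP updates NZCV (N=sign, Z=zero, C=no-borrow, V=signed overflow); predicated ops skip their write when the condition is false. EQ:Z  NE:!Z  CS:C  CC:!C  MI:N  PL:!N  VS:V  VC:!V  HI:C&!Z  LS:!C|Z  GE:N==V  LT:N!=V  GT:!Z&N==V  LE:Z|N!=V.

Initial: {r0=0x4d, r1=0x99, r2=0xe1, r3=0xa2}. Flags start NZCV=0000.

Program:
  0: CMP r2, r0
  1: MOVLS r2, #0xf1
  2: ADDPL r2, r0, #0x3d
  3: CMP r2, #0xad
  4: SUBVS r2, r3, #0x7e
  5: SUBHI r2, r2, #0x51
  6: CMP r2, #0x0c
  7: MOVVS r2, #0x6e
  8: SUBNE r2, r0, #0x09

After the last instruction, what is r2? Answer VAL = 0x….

0: ✓ CMP  NZCV=1010
1: · MOVLS
2: · ADDPL
3: ✓ CMP  NZCV=0010
4: · SUBVS
5: ✓ SUBHI  r2←0x90
6: ✓ CMP  NZCV=1010
7: · MOVVS
8: ✓ SUBNE  r2←0x44

VAL = 0x44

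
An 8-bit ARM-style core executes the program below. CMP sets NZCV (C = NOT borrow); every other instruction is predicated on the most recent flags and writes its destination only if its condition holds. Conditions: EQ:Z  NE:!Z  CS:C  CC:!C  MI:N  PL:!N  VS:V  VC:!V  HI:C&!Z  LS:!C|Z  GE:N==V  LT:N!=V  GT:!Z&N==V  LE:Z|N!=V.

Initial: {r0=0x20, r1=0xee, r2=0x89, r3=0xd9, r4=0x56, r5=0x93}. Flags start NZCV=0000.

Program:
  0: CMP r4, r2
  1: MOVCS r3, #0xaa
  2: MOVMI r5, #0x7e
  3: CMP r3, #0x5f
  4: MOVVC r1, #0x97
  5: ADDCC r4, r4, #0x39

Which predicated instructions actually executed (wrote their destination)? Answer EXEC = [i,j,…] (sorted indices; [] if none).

EXEC = [2]

[0] flags=1001 → (cmp)
[1] flags=1001 CS?F → skip
[2] flags=1001 MI?T → r5=0x7e
[3] flags=0011 → (cmp)
[4] flags=0011 VC?F → skip
[5] flags=0011 CC?F → skip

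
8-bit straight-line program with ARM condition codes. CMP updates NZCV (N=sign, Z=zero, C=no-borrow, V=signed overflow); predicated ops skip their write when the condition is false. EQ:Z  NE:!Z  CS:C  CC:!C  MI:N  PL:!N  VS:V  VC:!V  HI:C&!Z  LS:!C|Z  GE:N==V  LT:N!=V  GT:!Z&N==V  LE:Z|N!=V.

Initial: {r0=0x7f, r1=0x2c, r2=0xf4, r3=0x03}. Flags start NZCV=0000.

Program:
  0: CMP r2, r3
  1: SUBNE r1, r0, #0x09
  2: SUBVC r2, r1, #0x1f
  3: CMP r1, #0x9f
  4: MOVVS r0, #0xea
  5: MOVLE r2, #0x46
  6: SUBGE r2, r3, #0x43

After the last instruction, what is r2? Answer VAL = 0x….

VAL = 0xc0

[0] flags=1010 → (cmp)
[1] flags=1010 NE?T → r1=0x76
[2] flags=1010 VC?T → r2=0x57
[3] flags=1001 → (cmp)
[4] flags=1001 VS?T → r0=0xea
[5] flags=1001 LE?F → skip
[6] flags=1001 GE?T → r2=0xc0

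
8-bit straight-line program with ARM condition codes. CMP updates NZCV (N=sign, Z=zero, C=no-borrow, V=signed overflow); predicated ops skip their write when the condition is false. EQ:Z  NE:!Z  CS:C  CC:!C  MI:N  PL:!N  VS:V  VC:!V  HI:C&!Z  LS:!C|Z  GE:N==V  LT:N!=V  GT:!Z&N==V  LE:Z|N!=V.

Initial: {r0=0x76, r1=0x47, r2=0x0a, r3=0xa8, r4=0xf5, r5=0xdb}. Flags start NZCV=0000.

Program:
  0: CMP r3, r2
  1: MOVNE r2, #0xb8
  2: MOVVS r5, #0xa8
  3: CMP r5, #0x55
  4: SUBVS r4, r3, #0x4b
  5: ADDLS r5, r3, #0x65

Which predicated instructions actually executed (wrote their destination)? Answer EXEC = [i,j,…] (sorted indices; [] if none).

EXEC = [1]

0: ✓ CMP  NZCV=1010
1: ✓ MOVNE  r2←0xb8
2: · MOVVS
3: ✓ CMP  NZCV=1010
4: · SUBVS
5: · ADDLS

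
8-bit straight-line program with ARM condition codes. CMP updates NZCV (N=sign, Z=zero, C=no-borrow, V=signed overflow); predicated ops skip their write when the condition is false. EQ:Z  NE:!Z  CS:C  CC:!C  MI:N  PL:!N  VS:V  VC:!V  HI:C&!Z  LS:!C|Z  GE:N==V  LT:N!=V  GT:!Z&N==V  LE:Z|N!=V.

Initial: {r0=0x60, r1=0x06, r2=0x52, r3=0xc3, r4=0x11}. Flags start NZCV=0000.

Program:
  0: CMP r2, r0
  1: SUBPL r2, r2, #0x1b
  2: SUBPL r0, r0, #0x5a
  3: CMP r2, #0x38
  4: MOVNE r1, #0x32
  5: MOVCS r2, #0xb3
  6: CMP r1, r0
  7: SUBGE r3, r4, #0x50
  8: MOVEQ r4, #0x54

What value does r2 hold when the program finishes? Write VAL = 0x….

VAL = 0xb3

0: ✓ CMP  NZCV=1000
1: · SUBPL
2: · SUBPL
3: ✓ CMP  NZCV=0010
4: ✓ MOVNE  r1←0x32
5: ✓ MOVCS  r2←0xb3
6: ✓ CMP  NZCV=1000
7: · SUBGE
8: · MOVEQ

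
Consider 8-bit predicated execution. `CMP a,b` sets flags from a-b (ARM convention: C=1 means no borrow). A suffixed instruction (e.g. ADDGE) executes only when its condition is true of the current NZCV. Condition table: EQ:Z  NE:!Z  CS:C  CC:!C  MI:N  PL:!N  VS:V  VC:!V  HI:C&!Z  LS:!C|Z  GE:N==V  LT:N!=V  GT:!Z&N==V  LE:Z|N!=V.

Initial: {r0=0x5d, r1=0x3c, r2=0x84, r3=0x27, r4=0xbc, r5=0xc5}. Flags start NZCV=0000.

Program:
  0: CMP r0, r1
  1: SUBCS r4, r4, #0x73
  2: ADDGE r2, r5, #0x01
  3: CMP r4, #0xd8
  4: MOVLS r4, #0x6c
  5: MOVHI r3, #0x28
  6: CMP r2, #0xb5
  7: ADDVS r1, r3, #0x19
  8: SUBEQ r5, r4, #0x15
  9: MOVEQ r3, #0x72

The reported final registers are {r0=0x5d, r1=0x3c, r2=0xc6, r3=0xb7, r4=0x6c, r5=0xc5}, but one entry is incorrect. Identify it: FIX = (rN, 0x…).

[0] flags=0010 → (cmp)
[1] flags=0010 CS?T → r4=0x49
[2] flags=0010 GE?T → r2=0xc6
[3] flags=0000 → (cmp)
[4] flags=0000 LS?T → r4=0x6c
[5] flags=0000 HI?F → skip
[6] flags=0010 → (cmp)
[7] flags=0010 VS?F → skip
[8] flags=0010 EQ?F → skip
[9] flags=0010 EQ?F → skip

FIX = (r3, 0x27)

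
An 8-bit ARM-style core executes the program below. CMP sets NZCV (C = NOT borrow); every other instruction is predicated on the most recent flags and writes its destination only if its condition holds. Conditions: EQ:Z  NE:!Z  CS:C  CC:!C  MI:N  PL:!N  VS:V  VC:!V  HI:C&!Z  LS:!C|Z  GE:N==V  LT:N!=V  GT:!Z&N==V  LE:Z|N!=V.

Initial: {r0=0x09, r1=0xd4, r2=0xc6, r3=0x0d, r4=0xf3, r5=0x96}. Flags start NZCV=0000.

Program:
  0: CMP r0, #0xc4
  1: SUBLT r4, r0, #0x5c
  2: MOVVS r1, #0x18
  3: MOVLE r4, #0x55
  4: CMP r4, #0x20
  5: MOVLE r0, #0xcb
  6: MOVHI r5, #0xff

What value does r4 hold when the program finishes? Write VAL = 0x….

VAL = 0xf3

0: ✓ CMP  NZCV=0000
1: · SUBLT
2: · MOVVS
3: · MOVLE
4: ✓ CMP  NZCV=1010
5: ✓ MOVLE  r0←0xcb
6: ✓ MOVHI  r5←0xff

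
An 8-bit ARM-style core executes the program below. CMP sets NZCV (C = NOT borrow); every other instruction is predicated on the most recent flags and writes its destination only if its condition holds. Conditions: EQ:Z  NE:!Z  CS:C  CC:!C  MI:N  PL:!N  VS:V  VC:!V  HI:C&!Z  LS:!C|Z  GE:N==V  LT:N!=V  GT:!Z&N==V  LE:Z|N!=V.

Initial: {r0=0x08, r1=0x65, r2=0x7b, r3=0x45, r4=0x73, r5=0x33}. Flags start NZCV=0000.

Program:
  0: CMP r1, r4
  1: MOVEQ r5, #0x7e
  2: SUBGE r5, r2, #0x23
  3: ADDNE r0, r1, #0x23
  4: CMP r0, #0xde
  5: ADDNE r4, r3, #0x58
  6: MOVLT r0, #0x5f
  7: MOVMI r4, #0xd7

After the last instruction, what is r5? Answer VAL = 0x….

VAL = 0x33

0: ✓ CMP  NZCV=1000
1: · MOVEQ
2: · SUBGE
3: ✓ ADDNE  r0←0x88
4: ✓ CMP  NZCV=1000
5: ✓ ADDNE  r4←0x9d
6: ✓ MOVLT  r0←0x5f
7: ✓ MOVMI  r4←0xd7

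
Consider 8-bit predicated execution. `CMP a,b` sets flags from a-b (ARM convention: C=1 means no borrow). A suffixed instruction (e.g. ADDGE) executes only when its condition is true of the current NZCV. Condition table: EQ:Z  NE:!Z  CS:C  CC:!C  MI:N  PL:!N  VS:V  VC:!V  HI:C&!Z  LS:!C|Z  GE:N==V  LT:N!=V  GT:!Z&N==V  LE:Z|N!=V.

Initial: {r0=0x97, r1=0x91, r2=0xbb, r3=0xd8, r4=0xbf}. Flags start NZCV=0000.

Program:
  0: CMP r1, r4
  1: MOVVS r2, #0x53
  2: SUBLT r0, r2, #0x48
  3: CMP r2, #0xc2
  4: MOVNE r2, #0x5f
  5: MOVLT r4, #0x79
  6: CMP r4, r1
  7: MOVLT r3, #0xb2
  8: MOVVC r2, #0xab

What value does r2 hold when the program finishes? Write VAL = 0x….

VAL = 0x5f

[0] flags=1000 → (cmp)
[1] flags=1000 VS?F → skip
[2] flags=1000 LT?T → r0=0x73
[3] flags=1000 → (cmp)
[4] flags=1000 NE?T → r2=0x5f
[5] flags=1000 LT?T → r4=0x79
[6] flags=1001 → (cmp)
[7] flags=1001 LT?F → skip
[8] flags=1001 VC?F → skip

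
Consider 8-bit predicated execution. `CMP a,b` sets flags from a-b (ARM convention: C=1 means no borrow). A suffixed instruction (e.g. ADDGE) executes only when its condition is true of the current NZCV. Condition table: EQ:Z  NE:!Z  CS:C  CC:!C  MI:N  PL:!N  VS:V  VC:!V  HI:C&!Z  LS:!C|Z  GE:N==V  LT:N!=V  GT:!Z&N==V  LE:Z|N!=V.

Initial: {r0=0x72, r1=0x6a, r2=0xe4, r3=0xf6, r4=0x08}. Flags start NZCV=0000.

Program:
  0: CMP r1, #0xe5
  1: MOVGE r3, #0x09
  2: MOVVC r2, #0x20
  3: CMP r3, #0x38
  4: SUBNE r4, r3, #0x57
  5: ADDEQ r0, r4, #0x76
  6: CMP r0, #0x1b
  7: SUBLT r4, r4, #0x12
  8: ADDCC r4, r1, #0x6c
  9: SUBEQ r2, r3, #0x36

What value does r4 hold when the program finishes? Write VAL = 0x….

VAL = 0xb2

0: ✓ CMP  NZCV=1001
1: ✓ MOVGE  r3←0x09
2: · MOVVC
3: ✓ CMP  NZCV=1000
4: ✓ SUBNE  r4←0xb2
5: · ADDEQ
6: ✓ CMP  NZCV=0010
7: · SUBLT
8: · ADDCC
9: · SUBEQ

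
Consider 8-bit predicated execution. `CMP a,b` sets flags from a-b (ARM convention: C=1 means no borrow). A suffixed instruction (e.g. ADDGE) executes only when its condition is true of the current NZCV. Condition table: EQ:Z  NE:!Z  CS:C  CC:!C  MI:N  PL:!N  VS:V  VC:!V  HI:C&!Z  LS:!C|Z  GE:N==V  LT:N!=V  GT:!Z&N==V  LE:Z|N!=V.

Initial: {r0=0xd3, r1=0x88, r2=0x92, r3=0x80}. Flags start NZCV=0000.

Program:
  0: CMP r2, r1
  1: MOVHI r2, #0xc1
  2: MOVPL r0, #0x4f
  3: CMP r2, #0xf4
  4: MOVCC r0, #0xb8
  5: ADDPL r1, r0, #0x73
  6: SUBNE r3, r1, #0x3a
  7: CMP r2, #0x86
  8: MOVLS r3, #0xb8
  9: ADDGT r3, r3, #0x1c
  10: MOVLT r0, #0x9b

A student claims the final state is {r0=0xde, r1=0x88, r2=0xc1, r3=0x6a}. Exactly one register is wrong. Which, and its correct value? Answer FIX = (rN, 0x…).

FIX = (r0, 0xb8)

0: ✓ CMP  NZCV=0010
1: ✓ MOVHI  r2←0xc1
2: ✓ MOVPL  r0←0x4f
3: ✓ CMP  NZCV=1000
4: ✓ MOVCC  r0←0xb8
5: · ADDPL
6: ✓ SUBNE  r3←0x4e
7: ✓ CMP  NZCV=0010
8: · MOVLS
9: ✓ ADDGT  r3←0x6a
10: · MOVLT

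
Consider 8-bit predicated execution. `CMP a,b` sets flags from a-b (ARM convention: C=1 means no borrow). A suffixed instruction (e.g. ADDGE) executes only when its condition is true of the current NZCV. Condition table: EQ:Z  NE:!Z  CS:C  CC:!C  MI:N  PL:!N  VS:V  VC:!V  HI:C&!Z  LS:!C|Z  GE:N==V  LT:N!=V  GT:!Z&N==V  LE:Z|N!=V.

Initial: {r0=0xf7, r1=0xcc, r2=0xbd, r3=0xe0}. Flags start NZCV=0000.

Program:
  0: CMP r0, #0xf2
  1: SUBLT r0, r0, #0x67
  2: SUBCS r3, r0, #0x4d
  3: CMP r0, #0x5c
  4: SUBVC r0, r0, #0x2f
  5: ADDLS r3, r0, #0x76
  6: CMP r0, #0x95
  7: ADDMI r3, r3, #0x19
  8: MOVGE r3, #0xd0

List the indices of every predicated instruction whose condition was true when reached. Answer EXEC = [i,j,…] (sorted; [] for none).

EXEC = [2,4,8]

0: ✓ CMP  NZCV=0010
1: · SUBLT
2: ✓ SUBCS  r3←0xaa
3: ✓ CMP  NZCV=1010
4: ✓ SUBVC  r0←0xc8
5: · ADDLS
6: ✓ CMP  NZCV=0010
7: · ADDMI
8: ✓ MOVGE  r3←0xd0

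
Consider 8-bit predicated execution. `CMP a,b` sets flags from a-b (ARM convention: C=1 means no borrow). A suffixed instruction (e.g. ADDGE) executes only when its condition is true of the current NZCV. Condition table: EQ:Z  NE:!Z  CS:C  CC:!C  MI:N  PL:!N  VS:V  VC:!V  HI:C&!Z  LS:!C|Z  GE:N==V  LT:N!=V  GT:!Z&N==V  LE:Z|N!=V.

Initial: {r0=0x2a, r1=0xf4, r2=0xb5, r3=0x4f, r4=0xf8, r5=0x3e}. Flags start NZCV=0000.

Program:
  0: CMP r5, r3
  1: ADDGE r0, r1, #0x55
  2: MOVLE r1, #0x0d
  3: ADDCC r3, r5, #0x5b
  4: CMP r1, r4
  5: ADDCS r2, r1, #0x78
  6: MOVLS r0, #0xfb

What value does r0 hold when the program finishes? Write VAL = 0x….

[0] flags=1000 → (cmp)
[1] flags=1000 GE?F → skip
[2] flags=1000 LE?T → r1=0x0d
[3] flags=1000 CC?T → r3=0x99
[4] flags=0000 → (cmp)
[5] flags=0000 CS?F → skip
[6] flags=0000 LS?T → r0=0xfb

VAL = 0xfb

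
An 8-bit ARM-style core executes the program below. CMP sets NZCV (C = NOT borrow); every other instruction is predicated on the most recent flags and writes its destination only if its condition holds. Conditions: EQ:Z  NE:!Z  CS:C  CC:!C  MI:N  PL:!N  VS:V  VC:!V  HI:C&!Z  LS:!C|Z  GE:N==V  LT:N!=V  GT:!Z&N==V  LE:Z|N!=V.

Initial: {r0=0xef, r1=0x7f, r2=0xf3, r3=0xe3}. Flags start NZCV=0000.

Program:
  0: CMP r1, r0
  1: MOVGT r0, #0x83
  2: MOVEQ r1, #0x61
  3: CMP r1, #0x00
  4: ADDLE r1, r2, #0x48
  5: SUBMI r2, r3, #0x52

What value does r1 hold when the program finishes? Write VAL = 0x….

VAL = 0x7f

0: ✓ CMP  NZCV=1001
1: ✓ MOVGT  r0←0x83
2: · MOVEQ
3: ✓ CMP  NZCV=0010
4: · ADDLE
5: · SUBMI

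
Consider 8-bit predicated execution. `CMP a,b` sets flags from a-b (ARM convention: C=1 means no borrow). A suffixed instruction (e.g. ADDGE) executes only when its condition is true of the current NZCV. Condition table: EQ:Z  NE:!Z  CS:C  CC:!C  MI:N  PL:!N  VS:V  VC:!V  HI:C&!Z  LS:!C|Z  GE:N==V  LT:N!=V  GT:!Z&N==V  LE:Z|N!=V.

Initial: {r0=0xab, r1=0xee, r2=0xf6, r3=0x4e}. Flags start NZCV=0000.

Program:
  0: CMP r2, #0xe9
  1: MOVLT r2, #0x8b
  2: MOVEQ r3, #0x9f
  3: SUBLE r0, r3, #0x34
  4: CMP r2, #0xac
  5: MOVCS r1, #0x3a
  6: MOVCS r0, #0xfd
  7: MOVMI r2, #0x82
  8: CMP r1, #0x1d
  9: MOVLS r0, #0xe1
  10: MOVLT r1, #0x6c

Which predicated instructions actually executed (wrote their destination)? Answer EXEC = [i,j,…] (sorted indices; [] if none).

EXEC = [5,6]

[0] flags=0010 → (cmp)
[1] flags=0010 LT?F → skip
[2] flags=0010 EQ?F → skip
[3] flags=0010 LE?F → skip
[4] flags=0010 → (cmp)
[5] flags=0010 CS?T → r1=0x3a
[6] flags=0010 CS?T → r0=0xfd
[7] flags=0010 MI?F → skip
[8] flags=0010 → (cmp)
[9] flags=0010 LS?F → skip
[10] flags=0010 LT?F → skip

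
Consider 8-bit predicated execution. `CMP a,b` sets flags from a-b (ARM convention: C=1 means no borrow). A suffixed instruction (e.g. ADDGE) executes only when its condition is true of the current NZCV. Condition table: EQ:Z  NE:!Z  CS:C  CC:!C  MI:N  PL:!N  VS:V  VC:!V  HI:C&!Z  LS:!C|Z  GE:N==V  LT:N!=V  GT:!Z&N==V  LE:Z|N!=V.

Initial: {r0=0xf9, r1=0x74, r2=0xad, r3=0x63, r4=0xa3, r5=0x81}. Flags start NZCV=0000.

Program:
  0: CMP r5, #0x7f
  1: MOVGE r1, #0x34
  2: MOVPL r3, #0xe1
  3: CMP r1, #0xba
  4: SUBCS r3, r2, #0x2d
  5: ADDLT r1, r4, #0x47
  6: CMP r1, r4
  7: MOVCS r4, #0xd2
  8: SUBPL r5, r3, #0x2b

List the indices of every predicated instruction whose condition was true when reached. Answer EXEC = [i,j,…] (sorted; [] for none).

EXEC = [2]

[0] flags=0011 → (cmp)
[1] flags=0011 GE?F → skip
[2] flags=0011 PL?T → r3=0xe1
[3] flags=1001 → (cmp)
[4] flags=1001 CS?F → skip
[5] flags=1001 LT?F → skip
[6] flags=1001 → (cmp)
[7] flags=1001 CS?F → skip
[8] flags=1001 PL?F → skip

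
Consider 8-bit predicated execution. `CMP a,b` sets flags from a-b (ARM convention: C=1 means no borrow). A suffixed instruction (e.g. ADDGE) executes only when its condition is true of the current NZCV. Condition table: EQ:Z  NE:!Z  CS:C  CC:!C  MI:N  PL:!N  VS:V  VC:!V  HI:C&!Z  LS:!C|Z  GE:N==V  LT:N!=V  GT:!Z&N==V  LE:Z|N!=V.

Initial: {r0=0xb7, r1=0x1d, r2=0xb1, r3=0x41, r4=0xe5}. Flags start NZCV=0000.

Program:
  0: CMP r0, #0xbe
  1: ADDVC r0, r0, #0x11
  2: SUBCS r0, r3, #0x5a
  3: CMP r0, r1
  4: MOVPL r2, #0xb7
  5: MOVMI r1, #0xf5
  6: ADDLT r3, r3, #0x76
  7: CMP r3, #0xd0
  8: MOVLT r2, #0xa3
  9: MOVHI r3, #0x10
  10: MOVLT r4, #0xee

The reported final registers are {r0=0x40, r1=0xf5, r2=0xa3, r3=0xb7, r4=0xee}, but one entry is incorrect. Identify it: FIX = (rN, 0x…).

[0] flags=1000 → (cmp)
[1] flags=1000 VC?T → r0=0xc8
[2] flags=1000 CS?F → skip
[3] flags=1010 → (cmp)
[4] flags=1010 PL?F → skip
[5] flags=1010 MI?T → r1=0xf5
[6] flags=1010 LT?T → r3=0xb7
[7] flags=1000 → (cmp)
[8] flags=1000 LT?T → r2=0xa3
[9] flags=1000 HI?F → skip
[10] flags=1000 LT?T → r4=0xee

FIX = (r0, 0xc8)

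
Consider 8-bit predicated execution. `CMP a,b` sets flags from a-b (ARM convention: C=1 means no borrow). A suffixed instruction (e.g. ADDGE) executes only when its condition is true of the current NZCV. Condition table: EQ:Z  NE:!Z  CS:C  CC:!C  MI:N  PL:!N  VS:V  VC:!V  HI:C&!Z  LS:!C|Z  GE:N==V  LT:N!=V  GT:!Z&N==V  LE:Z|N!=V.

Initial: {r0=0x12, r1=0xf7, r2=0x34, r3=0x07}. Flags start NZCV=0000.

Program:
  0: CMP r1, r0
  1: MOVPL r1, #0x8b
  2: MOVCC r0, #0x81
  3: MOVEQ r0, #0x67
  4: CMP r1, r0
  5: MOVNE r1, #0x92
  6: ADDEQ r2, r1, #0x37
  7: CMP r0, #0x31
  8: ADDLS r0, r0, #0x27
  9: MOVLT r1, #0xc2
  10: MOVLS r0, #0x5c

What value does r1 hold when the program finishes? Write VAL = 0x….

[0] flags=1010 → (cmp)
[1] flags=1010 PL?F → skip
[2] flags=1010 CC?F → skip
[3] flags=1010 EQ?F → skip
[4] flags=1010 → (cmp)
[5] flags=1010 NE?T → r1=0x92
[6] flags=1010 EQ?F → skip
[7] flags=1000 → (cmp)
[8] flags=1000 LS?T → r0=0x39
[9] flags=1000 LT?T → r1=0xc2
[10] flags=1000 LS?T → r0=0x5c

VAL = 0xc2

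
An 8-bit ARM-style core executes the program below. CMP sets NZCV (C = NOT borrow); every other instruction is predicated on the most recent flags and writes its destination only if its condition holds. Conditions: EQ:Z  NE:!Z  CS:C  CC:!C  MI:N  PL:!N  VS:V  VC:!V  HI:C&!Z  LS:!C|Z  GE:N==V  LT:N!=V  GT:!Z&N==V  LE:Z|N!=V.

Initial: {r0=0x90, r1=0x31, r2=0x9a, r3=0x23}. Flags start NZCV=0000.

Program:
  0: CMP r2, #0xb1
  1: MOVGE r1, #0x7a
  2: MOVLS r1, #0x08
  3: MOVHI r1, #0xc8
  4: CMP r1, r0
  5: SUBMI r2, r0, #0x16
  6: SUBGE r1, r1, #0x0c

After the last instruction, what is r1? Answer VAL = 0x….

[0] flags=1000 → (cmp)
[1] flags=1000 GE?F → skip
[2] flags=1000 LS?T → r1=0x08
[3] flags=1000 HI?F → skip
[4] flags=0000 → (cmp)
[5] flags=0000 MI?F → skip
[6] flags=0000 GE?T → r1=0xfc

VAL = 0xfc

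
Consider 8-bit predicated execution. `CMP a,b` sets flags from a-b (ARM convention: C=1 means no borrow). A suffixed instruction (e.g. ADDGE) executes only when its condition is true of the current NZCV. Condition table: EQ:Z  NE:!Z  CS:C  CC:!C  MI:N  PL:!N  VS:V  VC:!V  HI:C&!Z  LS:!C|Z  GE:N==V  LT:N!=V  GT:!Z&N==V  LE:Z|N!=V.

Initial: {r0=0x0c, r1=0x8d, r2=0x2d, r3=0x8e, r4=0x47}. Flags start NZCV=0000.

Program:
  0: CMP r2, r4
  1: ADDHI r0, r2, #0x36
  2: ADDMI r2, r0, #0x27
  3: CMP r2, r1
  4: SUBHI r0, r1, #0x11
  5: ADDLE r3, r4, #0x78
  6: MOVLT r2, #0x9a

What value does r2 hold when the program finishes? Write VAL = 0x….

VAL = 0x33

[0] flags=1000 → (cmp)
[1] flags=1000 HI?F → skip
[2] flags=1000 MI?T → r2=0x33
[3] flags=1001 → (cmp)
[4] flags=1001 HI?F → skip
[5] flags=1001 LE?F → skip
[6] flags=1001 LT?F → skip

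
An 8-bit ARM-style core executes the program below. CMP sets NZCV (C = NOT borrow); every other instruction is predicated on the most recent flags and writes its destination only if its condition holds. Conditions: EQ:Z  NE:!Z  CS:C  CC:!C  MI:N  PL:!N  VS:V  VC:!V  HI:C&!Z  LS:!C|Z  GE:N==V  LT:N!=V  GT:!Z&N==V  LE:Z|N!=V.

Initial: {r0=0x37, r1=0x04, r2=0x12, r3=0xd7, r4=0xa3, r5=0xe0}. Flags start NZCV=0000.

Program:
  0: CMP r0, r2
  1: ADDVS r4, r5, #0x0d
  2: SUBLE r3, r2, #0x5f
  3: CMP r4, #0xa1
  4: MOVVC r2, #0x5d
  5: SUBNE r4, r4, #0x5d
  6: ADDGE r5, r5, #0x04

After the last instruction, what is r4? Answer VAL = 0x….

VAL = 0x46

[0] flags=0010 → (cmp)
[1] flags=0010 VS?F → skip
[2] flags=0010 LE?F → skip
[3] flags=0010 → (cmp)
[4] flags=0010 VC?T → r2=0x5d
[5] flags=0010 NE?T → r4=0x46
[6] flags=0010 GE?T → r5=0xe4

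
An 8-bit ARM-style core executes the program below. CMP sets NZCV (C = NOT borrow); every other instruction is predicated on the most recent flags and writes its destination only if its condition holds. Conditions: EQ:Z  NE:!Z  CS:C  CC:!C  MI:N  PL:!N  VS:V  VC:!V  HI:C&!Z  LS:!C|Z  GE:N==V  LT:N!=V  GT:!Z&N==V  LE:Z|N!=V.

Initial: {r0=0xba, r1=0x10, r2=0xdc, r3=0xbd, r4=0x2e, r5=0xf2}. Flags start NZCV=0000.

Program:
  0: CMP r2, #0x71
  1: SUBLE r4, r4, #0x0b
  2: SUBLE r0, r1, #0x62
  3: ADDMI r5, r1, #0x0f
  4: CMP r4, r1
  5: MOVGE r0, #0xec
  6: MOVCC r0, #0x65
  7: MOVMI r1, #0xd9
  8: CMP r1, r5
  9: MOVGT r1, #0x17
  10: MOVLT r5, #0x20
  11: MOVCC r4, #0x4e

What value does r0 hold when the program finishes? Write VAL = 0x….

VAL = 0xec

[0] flags=0011 → (cmp)
[1] flags=0011 LE?T → r4=0x23
[2] flags=0011 LE?T → r0=0xae
[3] flags=0011 MI?F → skip
[4] flags=0010 → (cmp)
[5] flags=0010 GE?T → r0=0xec
[6] flags=0010 CC?F → skip
[7] flags=0010 MI?F → skip
[8] flags=0000 → (cmp)
[9] flags=0000 GT?T → r1=0x17
[10] flags=0000 LT?F → skip
[11] flags=0000 CC?T → r4=0x4e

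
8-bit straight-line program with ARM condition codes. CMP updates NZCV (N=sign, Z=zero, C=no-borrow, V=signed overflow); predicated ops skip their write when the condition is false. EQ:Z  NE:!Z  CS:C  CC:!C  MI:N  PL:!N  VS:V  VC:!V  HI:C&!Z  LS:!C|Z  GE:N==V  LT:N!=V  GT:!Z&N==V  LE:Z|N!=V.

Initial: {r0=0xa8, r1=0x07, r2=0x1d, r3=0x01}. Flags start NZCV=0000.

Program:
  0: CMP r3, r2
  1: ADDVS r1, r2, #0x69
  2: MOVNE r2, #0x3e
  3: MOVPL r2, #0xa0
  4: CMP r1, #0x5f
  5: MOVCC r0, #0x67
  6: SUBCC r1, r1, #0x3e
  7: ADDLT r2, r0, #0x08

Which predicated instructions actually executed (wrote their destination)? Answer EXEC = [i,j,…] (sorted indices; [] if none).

0: ✓ CMP  NZCV=1000
1: · ADDVS
2: ✓ MOVNE  r2←0x3e
3: · MOVPL
4: ✓ CMP  NZCV=1000
5: ✓ MOVCC  r0←0x67
6: ✓ SUBCC  r1←0xc9
7: ✓ ADDLT  r2←0x6f

EXEC = [2,5,6,7]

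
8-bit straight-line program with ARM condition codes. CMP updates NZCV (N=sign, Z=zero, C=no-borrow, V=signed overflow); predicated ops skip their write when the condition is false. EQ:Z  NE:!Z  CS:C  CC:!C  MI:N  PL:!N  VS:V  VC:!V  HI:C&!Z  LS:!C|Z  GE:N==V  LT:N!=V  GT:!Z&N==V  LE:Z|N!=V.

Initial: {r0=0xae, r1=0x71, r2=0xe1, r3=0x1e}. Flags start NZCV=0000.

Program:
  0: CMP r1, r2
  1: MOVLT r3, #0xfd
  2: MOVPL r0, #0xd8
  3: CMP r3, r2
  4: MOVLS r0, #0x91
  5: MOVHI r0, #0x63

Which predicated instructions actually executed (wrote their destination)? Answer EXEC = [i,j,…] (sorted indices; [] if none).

[0] flags=1001 → (cmp)
[1] flags=1001 LT?F → skip
[2] flags=1001 PL?F → skip
[3] flags=0000 → (cmp)
[4] flags=0000 LS?T → r0=0x91
[5] flags=0000 HI?F → skip

EXEC = [4]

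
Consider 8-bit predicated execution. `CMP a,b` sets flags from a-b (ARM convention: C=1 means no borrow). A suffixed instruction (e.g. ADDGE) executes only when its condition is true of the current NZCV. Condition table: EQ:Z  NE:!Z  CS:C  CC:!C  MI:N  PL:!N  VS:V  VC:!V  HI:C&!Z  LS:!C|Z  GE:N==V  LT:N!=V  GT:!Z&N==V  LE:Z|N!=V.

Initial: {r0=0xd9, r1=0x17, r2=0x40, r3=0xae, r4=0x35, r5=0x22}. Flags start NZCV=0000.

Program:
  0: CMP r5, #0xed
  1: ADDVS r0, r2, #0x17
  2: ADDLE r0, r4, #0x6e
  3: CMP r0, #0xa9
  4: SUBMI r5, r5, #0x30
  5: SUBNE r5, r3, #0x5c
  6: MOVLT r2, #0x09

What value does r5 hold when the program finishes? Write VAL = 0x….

VAL = 0x52

0: ✓ CMP  NZCV=0000
1: · ADDVS
2: · ADDLE
3: ✓ CMP  NZCV=0010
4: · SUBMI
5: ✓ SUBNE  r5←0x52
6: · MOVLT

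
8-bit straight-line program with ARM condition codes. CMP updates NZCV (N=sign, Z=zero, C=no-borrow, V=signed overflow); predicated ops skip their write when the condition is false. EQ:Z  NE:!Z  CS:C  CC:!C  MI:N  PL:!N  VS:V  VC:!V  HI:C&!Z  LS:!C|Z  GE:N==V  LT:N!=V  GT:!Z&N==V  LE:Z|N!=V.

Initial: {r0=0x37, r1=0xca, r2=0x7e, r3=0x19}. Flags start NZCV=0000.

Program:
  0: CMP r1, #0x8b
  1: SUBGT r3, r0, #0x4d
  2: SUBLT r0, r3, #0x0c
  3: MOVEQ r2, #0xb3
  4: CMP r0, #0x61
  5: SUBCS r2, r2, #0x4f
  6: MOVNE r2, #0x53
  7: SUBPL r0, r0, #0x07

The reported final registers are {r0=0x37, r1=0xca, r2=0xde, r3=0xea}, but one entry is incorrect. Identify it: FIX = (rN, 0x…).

FIX = (r2, 0x53)

[0] flags=0010 → (cmp)
[1] flags=0010 GT?T → r3=0xea
[2] flags=0010 LT?F → skip
[3] flags=0010 EQ?F → skip
[4] flags=1000 → (cmp)
[5] flags=1000 CS?F → skip
[6] flags=1000 NE?T → r2=0x53
[7] flags=1000 PL?F → skip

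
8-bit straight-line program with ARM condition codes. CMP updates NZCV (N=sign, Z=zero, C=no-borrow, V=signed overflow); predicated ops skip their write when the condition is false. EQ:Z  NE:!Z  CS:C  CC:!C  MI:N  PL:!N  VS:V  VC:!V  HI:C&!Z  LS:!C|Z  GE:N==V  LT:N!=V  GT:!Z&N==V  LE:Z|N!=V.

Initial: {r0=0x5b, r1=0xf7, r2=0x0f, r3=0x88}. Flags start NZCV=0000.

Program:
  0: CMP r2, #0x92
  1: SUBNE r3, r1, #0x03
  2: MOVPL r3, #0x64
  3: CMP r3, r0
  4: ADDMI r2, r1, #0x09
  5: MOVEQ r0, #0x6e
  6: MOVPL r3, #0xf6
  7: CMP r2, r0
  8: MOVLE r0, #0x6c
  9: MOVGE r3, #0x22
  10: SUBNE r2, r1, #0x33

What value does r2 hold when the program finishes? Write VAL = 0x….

VAL = 0xc4

0: ✓ CMP  NZCV=0000
1: ✓ SUBNE  r3←0xf4
2: ✓ MOVPL  r3←0x64
3: ✓ CMP  NZCV=0010
4: · ADDMI
5: · MOVEQ
6: ✓ MOVPL  r3←0xf6
7: ✓ CMP  NZCV=1000
8: ✓ MOVLE  r0←0x6c
9: · MOVGE
10: ✓ SUBNE  r2←0xc4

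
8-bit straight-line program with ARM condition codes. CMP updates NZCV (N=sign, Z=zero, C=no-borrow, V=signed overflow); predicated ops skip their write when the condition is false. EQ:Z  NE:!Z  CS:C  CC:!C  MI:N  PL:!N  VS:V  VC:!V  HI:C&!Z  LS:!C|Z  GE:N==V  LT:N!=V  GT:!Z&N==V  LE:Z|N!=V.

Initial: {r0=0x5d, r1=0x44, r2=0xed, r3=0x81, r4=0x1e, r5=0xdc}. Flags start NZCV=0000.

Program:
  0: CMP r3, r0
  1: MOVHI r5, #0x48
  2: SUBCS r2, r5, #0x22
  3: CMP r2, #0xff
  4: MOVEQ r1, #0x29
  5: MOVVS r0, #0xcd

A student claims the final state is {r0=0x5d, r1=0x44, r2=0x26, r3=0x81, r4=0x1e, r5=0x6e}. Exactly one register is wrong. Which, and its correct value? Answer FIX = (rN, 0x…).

0: ✓ CMP  NZCV=0011
1: ✓ MOVHI  r5←0x48
2: ✓ SUBCS  r2←0x26
3: ✓ CMP  NZCV=0000
4: · MOVEQ
5: · MOVVS

FIX = (r5, 0x48)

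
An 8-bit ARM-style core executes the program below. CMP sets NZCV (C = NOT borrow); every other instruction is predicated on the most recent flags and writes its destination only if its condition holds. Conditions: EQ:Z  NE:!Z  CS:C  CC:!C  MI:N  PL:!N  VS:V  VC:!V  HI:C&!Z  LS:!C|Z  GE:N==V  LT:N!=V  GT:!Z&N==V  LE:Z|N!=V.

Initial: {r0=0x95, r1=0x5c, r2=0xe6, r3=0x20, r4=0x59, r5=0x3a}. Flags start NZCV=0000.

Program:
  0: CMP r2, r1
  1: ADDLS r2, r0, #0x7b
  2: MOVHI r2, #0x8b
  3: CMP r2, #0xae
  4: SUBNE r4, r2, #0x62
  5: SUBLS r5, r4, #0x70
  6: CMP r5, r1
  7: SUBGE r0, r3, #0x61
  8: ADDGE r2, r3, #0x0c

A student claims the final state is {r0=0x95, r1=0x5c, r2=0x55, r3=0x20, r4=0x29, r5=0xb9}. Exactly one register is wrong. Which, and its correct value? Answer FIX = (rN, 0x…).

[0] flags=1010 → (cmp)
[1] flags=1010 LS?F → skip
[2] flags=1010 HI?T → r2=0x8b
[3] flags=1000 → (cmp)
[4] flags=1000 NE?T → r4=0x29
[5] flags=1000 LS?T → r5=0xb9
[6] flags=0011 → (cmp)
[7] flags=0011 GE?F → skip
[8] flags=0011 GE?F → skip

FIX = (r2, 0x8b)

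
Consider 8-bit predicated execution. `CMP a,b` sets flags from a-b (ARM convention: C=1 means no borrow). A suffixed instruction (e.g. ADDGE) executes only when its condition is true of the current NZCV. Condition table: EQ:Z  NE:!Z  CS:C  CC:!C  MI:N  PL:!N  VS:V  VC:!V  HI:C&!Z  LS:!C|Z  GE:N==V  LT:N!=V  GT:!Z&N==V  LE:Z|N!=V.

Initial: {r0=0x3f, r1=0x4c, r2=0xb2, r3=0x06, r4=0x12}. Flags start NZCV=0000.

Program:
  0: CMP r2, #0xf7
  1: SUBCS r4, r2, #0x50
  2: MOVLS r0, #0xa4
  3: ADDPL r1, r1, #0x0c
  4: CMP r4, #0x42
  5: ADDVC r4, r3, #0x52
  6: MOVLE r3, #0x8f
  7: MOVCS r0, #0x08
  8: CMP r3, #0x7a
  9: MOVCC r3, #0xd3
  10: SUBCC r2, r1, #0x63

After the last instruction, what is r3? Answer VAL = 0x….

[0] flags=1000 → (cmp)
[1] flags=1000 CS?F → skip
[2] flags=1000 LS?T → r0=0xa4
[3] flags=1000 PL?F → skip
[4] flags=1000 → (cmp)
[5] flags=1000 VC?T → r4=0x58
[6] flags=1000 LE?T → r3=0x8f
[7] flags=1000 CS?F → skip
[8] flags=0011 → (cmp)
[9] flags=0011 CC?F → skip
[10] flags=0011 CC?F → skip

VAL = 0x8f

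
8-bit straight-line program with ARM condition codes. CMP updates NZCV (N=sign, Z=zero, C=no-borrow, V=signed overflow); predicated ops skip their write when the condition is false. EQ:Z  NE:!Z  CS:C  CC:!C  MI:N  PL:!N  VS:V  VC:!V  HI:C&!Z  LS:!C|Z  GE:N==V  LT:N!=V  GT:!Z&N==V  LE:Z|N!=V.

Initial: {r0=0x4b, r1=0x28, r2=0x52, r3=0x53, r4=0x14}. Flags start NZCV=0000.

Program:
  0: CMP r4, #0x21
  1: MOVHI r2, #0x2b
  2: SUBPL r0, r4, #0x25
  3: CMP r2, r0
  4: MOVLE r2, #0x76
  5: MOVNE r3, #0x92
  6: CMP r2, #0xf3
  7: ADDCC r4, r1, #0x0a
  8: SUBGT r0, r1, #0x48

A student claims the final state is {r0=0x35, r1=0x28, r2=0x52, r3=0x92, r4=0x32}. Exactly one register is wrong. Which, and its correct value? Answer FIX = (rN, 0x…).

[0] flags=1000 → (cmp)
[1] flags=1000 HI?F → skip
[2] flags=1000 PL?F → skip
[3] flags=0010 → (cmp)
[4] flags=0010 LE?F → skip
[5] flags=0010 NE?T → r3=0x92
[6] flags=0000 → (cmp)
[7] flags=0000 CC?T → r4=0x32
[8] flags=0000 GT?T → r0=0xe0

FIX = (r0, 0xe0)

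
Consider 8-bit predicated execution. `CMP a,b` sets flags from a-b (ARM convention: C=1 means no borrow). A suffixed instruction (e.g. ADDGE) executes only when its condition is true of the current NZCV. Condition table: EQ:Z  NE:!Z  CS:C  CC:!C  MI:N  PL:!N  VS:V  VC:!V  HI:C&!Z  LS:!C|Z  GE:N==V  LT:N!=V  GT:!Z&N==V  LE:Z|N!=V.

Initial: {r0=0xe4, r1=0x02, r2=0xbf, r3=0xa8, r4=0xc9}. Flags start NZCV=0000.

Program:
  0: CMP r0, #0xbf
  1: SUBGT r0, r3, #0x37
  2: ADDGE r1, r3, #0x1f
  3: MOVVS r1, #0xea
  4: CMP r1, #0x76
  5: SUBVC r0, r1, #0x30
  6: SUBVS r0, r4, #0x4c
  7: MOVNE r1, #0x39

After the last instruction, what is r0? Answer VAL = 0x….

[0] flags=0010 → (cmp)
[1] flags=0010 GT?T → r0=0x71
[2] flags=0010 GE?T → r1=0xc7
[3] flags=0010 VS?F → skip
[4] flags=0011 → (cmp)
[5] flags=0011 VC?F → skip
[6] flags=0011 VS?T → r0=0x7d
[7] flags=0011 NE?T → r1=0x39

VAL = 0x7d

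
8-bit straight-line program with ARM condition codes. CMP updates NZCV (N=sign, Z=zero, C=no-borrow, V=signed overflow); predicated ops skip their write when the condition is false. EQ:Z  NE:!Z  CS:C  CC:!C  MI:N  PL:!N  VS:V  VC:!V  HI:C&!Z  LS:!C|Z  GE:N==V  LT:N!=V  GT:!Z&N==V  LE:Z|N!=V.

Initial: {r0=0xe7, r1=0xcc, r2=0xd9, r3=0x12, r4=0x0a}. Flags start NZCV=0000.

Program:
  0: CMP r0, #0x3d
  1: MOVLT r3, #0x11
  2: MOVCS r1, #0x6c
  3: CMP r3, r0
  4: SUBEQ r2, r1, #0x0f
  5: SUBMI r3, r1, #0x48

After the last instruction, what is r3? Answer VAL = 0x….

VAL = 0x11

0: ✓ CMP  NZCV=1010
1: ✓ MOVLT  r3←0x11
2: ✓ MOVCS  r1←0x6c
3: ✓ CMP  NZCV=0000
4: · SUBEQ
5: · SUBMI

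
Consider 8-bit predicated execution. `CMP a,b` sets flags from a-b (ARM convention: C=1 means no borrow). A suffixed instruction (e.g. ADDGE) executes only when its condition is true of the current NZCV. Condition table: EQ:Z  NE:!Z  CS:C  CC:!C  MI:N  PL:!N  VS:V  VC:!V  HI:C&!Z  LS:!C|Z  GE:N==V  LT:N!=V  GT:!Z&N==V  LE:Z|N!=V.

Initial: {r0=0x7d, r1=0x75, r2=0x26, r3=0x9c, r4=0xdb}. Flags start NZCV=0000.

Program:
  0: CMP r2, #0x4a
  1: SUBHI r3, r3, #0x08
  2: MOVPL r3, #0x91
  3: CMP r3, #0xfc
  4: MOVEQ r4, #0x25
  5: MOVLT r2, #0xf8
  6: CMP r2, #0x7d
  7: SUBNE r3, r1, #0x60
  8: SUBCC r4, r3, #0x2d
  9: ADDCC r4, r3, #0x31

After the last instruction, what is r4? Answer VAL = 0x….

VAL = 0xdb

[0] flags=1000 → (cmp)
[1] flags=1000 HI?F → skip
[2] flags=1000 PL?F → skip
[3] flags=1000 → (cmp)
[4] flags=1000 EQ?F → skip
[5] flags=1000 LT?T → r2=0xf8
[6] flags=0011 → (cmp)
[7] flags=0011 NE?T → r3=0x15
[8] flags=0011 CC?F → skip
[9] flags=0011 CC?F → skip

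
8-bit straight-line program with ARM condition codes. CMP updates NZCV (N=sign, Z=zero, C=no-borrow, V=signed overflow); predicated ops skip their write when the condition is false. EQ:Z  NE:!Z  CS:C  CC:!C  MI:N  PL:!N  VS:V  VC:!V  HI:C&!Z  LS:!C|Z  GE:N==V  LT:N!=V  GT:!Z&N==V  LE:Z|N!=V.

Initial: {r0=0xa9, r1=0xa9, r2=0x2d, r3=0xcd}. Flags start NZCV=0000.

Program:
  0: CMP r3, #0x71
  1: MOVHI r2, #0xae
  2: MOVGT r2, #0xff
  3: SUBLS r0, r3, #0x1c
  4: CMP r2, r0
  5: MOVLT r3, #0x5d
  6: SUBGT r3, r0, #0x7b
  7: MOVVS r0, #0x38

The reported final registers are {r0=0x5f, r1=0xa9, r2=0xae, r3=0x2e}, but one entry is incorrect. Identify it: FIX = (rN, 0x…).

FIX = (r0, 0xa9)

[0] flags=0011 → (cmp)
[1] flags=0011 HI?T → r2=0xae
[2] flags=0011 GT?F → skip
[3] flags=0011 LS?F → skip
[4] flags=0010 → (cmp)
[5] flags=0010 LT?F → skip
[6] flags=0010 GT?T → r3=0x2e
[7] flags=0010 VS?F → skip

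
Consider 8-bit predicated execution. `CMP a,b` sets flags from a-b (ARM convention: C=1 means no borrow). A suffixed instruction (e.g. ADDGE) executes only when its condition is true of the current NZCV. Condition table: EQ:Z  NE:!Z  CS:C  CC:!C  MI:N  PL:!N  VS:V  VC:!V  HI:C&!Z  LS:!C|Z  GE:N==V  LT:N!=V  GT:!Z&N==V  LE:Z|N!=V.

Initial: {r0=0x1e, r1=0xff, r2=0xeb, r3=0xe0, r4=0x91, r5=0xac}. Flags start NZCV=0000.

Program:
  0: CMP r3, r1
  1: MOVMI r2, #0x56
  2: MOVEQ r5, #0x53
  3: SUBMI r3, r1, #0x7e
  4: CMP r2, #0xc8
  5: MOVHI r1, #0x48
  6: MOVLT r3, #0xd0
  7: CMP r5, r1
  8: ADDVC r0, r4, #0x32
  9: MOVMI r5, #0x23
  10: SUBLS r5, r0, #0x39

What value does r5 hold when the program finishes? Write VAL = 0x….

0: ✓ CMP  NZCV=1000
1: ✓ MOVMI  r2←0x56
2: · MOVEQ
3: ✓ SUBMI  r3←0x81
4: ✓ CMP  NZCV=1001
5: · MOVHI
6: · MOVLT
7: ✓ CMP  NZCV=1000
8: ✓ ADDVC  r0←0xc3
9: ✓ MOVMI  r5←0x23
10: ✓ SUBLS  r5←0x8a

VAL = 0x8a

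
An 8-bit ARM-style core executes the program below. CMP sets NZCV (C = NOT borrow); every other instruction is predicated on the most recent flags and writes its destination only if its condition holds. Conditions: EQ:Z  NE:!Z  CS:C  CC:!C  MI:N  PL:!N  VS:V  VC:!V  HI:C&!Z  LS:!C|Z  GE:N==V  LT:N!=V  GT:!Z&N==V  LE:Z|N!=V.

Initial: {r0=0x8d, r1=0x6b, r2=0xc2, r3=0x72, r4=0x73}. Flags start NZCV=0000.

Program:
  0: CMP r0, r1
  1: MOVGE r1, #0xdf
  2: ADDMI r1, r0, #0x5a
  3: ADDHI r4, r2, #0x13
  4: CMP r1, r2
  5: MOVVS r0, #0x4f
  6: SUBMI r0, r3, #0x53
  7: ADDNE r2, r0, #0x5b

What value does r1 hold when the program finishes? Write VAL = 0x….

[0] flags=0011 → (cmp)
[1] flags=0011 GE?F → skip
[2] flags=0011 MI?F → skip
[3] flags=0011 HI?T → r4=0xd5
[4] flags=1001 → (cmp)
[5] flags=1001 VS?T → r0=0x4f
[6] flags=1001 MI?T → r0=0x1f
[7] flags=1001 NE?T → r2=0x7a

VAL = 0x6b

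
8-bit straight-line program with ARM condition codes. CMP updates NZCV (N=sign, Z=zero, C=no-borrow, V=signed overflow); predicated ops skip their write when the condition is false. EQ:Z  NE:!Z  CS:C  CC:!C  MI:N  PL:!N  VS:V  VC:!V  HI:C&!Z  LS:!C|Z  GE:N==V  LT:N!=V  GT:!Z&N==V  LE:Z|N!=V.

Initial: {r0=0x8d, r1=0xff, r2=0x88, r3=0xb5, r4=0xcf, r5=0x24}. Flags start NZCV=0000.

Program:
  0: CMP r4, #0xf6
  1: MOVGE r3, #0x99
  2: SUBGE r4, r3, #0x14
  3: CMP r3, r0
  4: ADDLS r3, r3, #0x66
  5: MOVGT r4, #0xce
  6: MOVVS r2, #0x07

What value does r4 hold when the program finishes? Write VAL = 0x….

[0] flags=1000 → (cmp)
[1] flags=1000 GE?F → skip
[2] flags=1000 GE?F → skip
[3] flags=0010 → (cmp)
[4] flags=0010 LS?F → skip
[5] flags=0010 GT?T → r4=0xce
[6] flags=0010 VS?F → skip

VAL = 0xce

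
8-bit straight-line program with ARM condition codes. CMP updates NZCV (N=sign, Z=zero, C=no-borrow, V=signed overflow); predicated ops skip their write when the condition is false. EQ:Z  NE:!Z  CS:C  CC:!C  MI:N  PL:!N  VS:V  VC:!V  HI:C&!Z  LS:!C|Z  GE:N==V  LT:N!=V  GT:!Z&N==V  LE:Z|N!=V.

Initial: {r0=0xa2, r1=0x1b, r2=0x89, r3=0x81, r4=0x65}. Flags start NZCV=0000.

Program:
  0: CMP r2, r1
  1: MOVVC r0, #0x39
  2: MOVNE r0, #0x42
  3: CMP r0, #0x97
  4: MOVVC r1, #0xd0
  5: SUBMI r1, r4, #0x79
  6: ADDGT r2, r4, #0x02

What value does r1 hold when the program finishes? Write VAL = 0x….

VAL = 0xec

[0] flags=0011 → (cmp)
[1] flags=0011 VC?F → skip
[2] flags=0011 NE?T → r0=0x42
[3] flags=1001 → (cmp)
[4] flags=1001 VC?F → skip
[5] flags=1001 MI?T → r1=0xec
[6] flags=1001 GT?T → r2=0x67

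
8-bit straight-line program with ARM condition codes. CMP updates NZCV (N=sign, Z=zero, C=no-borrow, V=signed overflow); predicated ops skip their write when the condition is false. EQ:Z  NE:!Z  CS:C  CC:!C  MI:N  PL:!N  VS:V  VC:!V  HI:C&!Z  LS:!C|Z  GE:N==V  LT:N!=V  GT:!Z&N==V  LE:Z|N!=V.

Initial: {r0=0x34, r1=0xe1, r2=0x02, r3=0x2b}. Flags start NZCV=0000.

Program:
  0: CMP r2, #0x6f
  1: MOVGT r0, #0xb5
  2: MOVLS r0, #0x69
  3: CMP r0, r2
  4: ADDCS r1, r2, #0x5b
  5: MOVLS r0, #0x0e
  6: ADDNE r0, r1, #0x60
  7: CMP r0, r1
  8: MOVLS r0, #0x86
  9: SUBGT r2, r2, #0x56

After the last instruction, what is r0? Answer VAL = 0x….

0: ✓ CMP  NZCV=1000
1: · MOVGT
2: ✓ MOVLS  r0←0x69
3: ✓ CMP  NZCV=0010
4: ✓ ADDCS  r1←0x5d
5: · MOVLS
6: ✓ ADDNE  r0←0xbd
7: ✓ CMP  NZCV=0011
8: · MOVLS
9: · SUBGT

VAL = 0xbd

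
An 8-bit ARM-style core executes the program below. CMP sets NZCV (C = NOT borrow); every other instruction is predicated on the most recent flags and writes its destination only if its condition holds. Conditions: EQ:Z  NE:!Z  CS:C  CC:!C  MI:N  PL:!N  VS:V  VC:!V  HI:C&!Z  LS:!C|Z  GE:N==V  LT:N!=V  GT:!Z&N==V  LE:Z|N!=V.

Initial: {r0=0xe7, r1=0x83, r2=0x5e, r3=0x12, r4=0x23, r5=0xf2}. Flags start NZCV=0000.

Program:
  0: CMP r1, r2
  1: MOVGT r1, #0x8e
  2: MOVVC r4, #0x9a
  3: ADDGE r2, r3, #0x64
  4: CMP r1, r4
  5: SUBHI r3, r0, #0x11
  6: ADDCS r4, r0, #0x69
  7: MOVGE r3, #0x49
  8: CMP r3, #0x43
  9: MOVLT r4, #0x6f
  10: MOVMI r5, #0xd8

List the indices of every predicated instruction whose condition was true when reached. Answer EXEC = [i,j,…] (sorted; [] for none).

0: ✓ CMP  NZCV=0011
1: · MOVGT
2: · MOVVC
3: · ADDGE
4: ✓ CMP  NZCV=0011
5: ✓ SUBHI  r3←0xd6
6: ✓ ADDCS  r4←0x50
7: · MOVGE
8: ✓ CMP  NZCV=1010
9: ✓ MOVLT  r4←0x6f
10: ✓ MOVMI  r5←0xd8

EXEC = [5,6,9,10]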